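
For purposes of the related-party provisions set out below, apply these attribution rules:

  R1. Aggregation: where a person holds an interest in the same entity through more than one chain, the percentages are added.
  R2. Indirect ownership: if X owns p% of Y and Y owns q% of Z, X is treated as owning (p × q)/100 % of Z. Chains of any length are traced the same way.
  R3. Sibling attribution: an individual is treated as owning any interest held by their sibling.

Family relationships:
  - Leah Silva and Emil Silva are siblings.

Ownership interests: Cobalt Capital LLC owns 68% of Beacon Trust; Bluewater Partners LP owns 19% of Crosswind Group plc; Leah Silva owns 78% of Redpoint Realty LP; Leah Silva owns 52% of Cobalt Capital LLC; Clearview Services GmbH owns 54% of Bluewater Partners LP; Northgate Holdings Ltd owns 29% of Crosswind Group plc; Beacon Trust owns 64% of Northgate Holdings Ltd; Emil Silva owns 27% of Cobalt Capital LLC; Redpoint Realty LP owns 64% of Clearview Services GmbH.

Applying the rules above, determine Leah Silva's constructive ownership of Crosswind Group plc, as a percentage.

15.092224%

By sibling attribution (R3), Leah Silva is treated as also owning Emil Silva's interest in Cobalt Capital LLC, giving 52% + 27% = 79%.
Chain via Cobalt Capital LLC → Beacon Trust → Northgate Holdings Ltd (R2): 79% × 68% × 64% × 29% = 9.970432% of Crosswind Group plc.
Chain via Redpoint Realty LP → Clearview Services GmbH → Bluewater Partners LP (R2): 78% × 64% × 54% × 19% = 5.121792% of Crosswind Group plc.
Aggregating (R1): 9.970432% + 5.121792% = 15.092224%.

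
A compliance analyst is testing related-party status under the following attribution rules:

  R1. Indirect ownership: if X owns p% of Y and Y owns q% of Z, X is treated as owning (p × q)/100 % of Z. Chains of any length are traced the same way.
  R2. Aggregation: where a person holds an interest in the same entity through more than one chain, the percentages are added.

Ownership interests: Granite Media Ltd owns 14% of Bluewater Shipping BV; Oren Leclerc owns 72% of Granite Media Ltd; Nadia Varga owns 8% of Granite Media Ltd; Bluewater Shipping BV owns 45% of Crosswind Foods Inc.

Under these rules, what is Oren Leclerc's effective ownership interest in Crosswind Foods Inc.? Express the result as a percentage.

4.536%

Chain via Granite Media Ltd → Bluewater Shipping BV (R1): 72% × 14% × 45% = 4.536% of Crosswind Foods Inc.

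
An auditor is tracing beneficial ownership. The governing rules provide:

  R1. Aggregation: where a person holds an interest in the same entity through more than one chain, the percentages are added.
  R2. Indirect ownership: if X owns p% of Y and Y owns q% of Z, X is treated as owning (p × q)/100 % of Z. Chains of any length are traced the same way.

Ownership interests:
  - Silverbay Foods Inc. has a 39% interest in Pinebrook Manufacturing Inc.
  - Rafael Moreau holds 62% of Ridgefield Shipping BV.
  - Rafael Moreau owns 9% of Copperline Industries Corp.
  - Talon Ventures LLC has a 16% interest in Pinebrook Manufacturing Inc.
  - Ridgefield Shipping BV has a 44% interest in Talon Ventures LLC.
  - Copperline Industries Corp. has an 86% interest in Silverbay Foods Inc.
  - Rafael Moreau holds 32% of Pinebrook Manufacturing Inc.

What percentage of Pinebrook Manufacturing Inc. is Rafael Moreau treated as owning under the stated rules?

39.3834%

Chain via Copperline Industries Corp. → Silverbay Foods Inc. (R2): 9% × 86% × 39% = 3.0186% of Pinebrook Manufacturing Inc.
Chain via Ridgefield Shipping BV → Talon Ventures LLC (R2): 62% × 44% × 16% = 4.3648% of Pinebrook Manufacturing Inc.
Direct interest in Pinebrook Manufacturing Inc: 32%.
Aggregating (R1): 3.0186% + 4.3648% + 32% = 39.3834%.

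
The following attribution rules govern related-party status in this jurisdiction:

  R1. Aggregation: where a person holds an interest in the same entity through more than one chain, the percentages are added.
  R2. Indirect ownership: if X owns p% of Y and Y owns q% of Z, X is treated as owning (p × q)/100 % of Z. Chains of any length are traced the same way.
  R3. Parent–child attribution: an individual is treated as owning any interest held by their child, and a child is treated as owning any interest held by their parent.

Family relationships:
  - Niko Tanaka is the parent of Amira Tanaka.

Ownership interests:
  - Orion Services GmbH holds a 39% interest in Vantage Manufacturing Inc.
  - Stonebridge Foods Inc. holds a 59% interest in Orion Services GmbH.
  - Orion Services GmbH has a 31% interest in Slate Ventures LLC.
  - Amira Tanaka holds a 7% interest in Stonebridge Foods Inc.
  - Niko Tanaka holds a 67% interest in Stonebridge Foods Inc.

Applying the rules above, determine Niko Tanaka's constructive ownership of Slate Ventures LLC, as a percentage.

By parent–child attribution (R3), Niko Tanaka is treated as also owning Amira Tanaka's interest in Stonebridge Foods Inc, giving 67% + 7% = 74%.
Chain via Stonebridge Foods Inc. → Orion Services GmbH (R2): 74% × 59% × 31% = 13.5346% of Slate Ventures LLC.

13.5346%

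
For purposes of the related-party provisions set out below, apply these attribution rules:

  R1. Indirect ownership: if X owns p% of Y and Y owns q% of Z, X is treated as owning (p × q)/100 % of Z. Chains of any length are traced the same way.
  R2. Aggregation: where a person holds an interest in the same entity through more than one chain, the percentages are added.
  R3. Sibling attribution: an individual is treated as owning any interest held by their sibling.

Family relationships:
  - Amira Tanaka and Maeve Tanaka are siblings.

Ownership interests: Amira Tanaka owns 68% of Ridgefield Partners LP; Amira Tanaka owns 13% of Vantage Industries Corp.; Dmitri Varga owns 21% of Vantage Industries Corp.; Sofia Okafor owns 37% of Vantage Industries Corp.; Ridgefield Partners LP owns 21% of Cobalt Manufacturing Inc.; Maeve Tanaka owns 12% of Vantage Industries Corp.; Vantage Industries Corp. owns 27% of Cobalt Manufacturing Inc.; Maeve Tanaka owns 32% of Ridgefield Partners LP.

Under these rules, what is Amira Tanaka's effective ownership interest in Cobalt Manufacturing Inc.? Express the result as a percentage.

By sibling attribution (R3), Amira Tanaka is treated as also owning Maeve Tanaka's interest in Vantage Industries Corp, giving 13% + 12% = 25%.
By sibling attribution (R3), Amira Tanaka is treated as also owning Maeve Tanaka's interest in Ridgefield Partners LP, giving 68% + 32% = 100%.
Chain via Vantage Industries Corp. (R1): 25% × 27% = 6.75% of Cobalt Manufacturing Inc.
Chain via Ridgefield Partners LP (R1): 100% × 21% = 21% of Cobalt Manufacturing Inc.
Aggregating (R2): 6.75% + 21% = 27.75%.

27.75%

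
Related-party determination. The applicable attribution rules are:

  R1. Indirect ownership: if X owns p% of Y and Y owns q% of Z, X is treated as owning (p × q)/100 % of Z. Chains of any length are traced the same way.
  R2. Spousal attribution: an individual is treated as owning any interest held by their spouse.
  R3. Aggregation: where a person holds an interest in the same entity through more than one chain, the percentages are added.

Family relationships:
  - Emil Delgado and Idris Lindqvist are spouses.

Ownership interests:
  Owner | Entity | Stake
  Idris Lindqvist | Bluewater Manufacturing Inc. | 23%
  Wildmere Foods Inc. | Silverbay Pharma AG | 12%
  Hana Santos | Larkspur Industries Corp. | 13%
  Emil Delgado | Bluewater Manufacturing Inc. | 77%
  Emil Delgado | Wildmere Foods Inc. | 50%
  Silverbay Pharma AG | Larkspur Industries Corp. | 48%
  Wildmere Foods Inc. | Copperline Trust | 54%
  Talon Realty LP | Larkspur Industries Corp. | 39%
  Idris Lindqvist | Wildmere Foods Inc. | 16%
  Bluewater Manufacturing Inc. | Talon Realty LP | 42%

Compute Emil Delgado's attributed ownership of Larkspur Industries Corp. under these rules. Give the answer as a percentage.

By spousal attribution (R2), Emil Delgado is treated as also owning Idris Lindqvist's interest in Bluewater Manufacturing Inc, giving 77% + 23% = 100%.
By spousal attribution (R2), Emil Delgado is treated as also owning Idris Lindqvist's interest in Wildmere Foods Inc, giving 50% + 16% = 66%.
Chain via Bluewater Manufacturing Inc. → Talon Realty LP (R1): 100% × 42% × 39% = 16.38% of Larkspur Industries Corp.
Chain via Wildmere Foods Inc. → Silverbay Pharma AG (R1): 66% × 12% × 48% = 3.8016% of Larkspur Industries Corp.
Aggregating (R3): 16.38% + 3.8016% = 20.1816%.

20.1816%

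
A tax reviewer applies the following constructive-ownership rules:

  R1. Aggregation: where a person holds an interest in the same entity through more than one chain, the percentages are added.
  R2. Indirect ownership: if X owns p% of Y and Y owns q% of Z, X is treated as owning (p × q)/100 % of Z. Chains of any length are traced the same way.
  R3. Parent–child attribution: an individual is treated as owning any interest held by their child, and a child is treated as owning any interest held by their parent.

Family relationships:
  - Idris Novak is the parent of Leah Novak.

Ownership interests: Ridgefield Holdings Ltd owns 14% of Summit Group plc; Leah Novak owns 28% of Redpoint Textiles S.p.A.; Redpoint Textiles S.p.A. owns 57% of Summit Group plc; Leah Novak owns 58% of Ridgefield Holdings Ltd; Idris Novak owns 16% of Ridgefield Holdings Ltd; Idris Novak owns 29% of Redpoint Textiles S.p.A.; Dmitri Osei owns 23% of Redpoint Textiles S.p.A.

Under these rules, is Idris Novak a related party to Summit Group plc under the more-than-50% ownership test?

No

By parent–child attribution (R3), Idris Novak is treated as also owning Leah Novak's interest in Ridgefield Holdings Ltd, giving 16% + 58% = 74%.
By parent–child attribution (R3), Idris Novak is treated as also owning Leah Novak's interest in Redpoint Textiles S.p.A, giving 29% + 28% = 57%.
Chain via Ridgefield Holdings Ltd (R2): 74% × 14% = 10.36% of Summit Group plc.
Chain via Redpoint Textiles S.p.A. (R2): 57% × 57% = 32.49% of Summit Group plc.
Aggregating (R1): 10.36% + 32.49% = 42.85%.
42.85% does not exceed the 50% threshold, so Idris is not a related party to Summit Group plc.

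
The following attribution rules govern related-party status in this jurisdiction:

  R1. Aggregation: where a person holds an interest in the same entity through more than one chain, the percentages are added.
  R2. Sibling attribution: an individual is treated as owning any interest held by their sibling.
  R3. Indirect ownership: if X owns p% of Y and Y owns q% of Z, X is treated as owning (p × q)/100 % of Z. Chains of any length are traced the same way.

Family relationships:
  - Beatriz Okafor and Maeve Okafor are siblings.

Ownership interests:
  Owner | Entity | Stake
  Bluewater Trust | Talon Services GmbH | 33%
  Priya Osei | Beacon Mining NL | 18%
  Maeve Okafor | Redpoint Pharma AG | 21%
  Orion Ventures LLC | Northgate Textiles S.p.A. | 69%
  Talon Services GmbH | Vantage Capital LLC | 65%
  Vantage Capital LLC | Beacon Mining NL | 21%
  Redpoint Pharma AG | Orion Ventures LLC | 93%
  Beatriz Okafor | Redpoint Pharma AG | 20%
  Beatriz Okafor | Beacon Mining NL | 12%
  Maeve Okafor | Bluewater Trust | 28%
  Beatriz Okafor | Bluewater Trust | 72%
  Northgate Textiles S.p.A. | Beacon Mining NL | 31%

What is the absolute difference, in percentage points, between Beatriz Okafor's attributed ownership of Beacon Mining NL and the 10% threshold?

14.660507

By sibling attribution (R2), Beatriz Okafor is treated as also owning Maeve Okafor's interest in Bluewater Trust, giving 72% + 28% = 100%.
By sibling attribution (R2), Beatriz Okafor is treated as also owning Maeve Okafor's interest in Redpoint Pharma AG, giving 20% + 21% = 41%.
Chain via Bluewater Trust → Talon Services GmbH → Vantage Capital LLC (R3): 100% × 33% × 65% × 21% = 4.5045% of Beacon Mining NL.
Chain via Redpoint Pharma AG → Orion Ventures LLC → Northgate Textiles S.p.A. (R3): 41% × 93% × 69% × 31% = 8.156007% of Beacon Mining NL.
Direct interest in Beacon Mining NL: 12%.
Aggregating (R1): 4.5045% + 8.156007% + 12% = 24.660507%.
24.660507% exceeds the 10% threshold by 14.660507 percentage points.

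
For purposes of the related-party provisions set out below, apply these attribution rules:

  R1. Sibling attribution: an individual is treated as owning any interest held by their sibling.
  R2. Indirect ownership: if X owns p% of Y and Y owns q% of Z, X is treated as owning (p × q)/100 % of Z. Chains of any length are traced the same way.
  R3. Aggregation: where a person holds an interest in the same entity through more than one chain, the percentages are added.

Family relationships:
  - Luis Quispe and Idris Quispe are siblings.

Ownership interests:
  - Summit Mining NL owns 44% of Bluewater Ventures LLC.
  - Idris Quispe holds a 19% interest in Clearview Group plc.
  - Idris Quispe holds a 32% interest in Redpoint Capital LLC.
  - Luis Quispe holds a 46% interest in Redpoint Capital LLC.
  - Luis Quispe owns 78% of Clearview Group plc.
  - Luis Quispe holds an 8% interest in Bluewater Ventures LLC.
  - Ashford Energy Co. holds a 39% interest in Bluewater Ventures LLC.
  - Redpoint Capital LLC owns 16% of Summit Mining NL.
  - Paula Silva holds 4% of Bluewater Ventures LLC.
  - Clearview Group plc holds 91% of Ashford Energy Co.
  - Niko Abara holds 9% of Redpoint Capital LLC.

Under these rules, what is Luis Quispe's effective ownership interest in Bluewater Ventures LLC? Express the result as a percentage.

47.9165%

By sibling attribution (R1), Luis Quispe is treated as also owning Idris Quispe's interest in Redpoint Capital LLC, giving 46% + 32% = 78%.
By sibling attribution (R1), Luis Quispe is treated as also owning Idris Quispe's interest in Clearview Group plc, giving 78% + 19% = 97%.
Chain via Redpoint Capital LLC → Summit Mining NL (R2): 78% × 16% × 44% = 5.4912% of Bluewater Ventures LLC.
Chain via Clearview Group plc → Ashford Energy Co. (R2): 97% × 91% × 39% = 34.4253% of Bluewater Ventures LLC.
Direct interest in Bluewater Ventures LLC: 8%.
Aggregating (R3): 5.4912% + 34.4253% + 8% = 47.9165%.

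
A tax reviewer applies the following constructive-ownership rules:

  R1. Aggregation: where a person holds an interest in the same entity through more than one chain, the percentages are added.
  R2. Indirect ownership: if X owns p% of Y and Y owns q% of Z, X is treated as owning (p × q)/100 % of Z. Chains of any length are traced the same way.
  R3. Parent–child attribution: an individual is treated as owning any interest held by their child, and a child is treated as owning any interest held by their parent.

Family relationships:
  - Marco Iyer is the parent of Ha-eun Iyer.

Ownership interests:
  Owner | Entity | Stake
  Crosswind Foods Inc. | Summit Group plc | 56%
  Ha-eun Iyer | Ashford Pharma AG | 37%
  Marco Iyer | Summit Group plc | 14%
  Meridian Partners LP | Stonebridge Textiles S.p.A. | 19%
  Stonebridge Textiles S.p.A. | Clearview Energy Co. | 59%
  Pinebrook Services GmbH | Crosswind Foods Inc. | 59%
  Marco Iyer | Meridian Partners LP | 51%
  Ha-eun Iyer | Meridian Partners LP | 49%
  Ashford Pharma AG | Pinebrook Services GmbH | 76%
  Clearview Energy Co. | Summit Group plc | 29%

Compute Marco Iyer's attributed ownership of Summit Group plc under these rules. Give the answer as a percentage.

26.541748%

By parent–child attribution (R3), Marco Iyer is treated as also owning Ha-eun Iyer's interest in Meridian Partners LP, giving 51% + 49% = 100%.
By parent–child attribution (R3), Marco Iyer is treated as owning Ha-eun Iyer's 37% interest in Ashford Pharma AG.
Chain via Meridian Partners LP → Stonebridge Textiles S.p.A. → Clearview Energy Co. (R2): 100% × 19% × 59% × 29% = 3.2509% of Summit Group plc.
Direct interest in Summit Group plc: 14%.
Chain via Ashford Pharma AG → Pinebrook Services GmbH → Crosswind Foods Inc. (R2): 37% × 76% × 59% × 56% = 9.290848% of Summit Group plc.
Aggregating (R1): 3.2509% + 14% + 9.290848% = 26.541748%.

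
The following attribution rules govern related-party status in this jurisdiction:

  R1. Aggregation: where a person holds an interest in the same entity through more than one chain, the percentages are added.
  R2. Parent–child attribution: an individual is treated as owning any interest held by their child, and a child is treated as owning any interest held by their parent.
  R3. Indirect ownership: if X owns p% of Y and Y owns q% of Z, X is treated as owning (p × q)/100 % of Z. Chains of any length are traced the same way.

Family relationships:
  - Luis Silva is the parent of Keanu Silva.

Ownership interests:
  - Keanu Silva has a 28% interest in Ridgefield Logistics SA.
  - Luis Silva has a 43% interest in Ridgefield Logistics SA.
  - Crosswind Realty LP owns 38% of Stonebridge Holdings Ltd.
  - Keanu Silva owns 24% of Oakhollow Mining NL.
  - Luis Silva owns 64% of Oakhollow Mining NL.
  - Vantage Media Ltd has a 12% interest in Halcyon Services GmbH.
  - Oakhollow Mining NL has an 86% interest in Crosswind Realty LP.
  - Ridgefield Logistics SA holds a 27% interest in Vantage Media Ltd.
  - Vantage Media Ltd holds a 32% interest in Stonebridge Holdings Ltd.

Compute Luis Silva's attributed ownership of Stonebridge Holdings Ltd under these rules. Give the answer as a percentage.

By parent–child attribution (R2), Luis Silva is treated as also owning Keanu Silva's interest in Ridgefield Logistics SA, giving 43% + 28% = 71%.
By parent–child attribution (R2), Luis Silva is treated as also owning Keanu Silva's interest in Oakhollow Mining NL, giving 64% + 24% = 88%.
Chain via Ridgefield Logistics SA → Vantage Media Ltd (R3): 71% × 27% × 32% = 6.1344% of Stonebridge Holdings Ltd.
Chain via Oakhollow Mining NL → Crosswind Realty LP (R3): 88% × 86% × 38% = 28.7584% of Stonebridge Holdings Ltd.
Aggregating (R1): 6.1344% + 28.7584% = 34.8928%.

34.8928%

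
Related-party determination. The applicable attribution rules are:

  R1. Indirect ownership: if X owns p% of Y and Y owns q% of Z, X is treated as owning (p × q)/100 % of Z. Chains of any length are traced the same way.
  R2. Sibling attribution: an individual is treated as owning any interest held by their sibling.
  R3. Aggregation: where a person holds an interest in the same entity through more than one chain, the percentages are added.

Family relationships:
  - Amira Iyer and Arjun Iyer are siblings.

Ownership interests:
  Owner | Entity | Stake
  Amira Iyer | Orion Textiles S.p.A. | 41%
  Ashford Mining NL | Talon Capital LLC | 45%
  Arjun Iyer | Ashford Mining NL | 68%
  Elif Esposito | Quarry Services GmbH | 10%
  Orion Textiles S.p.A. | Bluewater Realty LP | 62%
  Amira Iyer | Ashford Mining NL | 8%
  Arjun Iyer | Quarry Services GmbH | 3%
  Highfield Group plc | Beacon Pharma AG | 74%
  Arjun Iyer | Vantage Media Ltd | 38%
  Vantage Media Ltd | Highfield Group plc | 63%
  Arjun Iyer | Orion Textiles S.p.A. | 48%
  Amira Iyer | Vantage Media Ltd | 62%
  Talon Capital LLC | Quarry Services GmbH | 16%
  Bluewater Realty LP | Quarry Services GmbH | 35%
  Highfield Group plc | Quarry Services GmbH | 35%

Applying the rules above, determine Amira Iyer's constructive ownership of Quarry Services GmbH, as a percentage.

By sibling attribution (R2), Amira Iyer is treated as also owning Arjun Iyer's interest in Vantage Media Ltd, giving 62% + 38% = 100%.
By sibling attribution (R2), Amira Iyer is treated as also owning Arjun Iyer's interest in Orion Textiles S.p.A, giving 41% + 48% = 89%.
By sibling attribution (R2), Amira Iyer is treated as also owning Arjun Iyer's interest in Ashford Mining NL, giving 8% + 68% = 76%.
By sibling attribution (R2), Amira Iyer is treated as owning Arjun Iyer's 3% interest in Quarry Services GmbH.
Chain via Vantage Media Ltd → Highfield Group plc (R1): 100% × 63% × 35% = 22.05% of Quarry Services GmbH.
Chain via Orion Textiles S.p.A. → Bluewater Realty LP (R1): 89% × 62% × 35% = 19.313% of Quarry Services GmbH.
Chain via Ashford Mining NL → Talon Capital LLC (R1): 76% × 45% × 16% = 5.472% of Quarry Services GmbH.
Direct interest in Quarry Services GmbH: 3%.
Aggregating (R3): 22.05% + 19.313% + 5.472% + 3% = 49.835%.

49.835%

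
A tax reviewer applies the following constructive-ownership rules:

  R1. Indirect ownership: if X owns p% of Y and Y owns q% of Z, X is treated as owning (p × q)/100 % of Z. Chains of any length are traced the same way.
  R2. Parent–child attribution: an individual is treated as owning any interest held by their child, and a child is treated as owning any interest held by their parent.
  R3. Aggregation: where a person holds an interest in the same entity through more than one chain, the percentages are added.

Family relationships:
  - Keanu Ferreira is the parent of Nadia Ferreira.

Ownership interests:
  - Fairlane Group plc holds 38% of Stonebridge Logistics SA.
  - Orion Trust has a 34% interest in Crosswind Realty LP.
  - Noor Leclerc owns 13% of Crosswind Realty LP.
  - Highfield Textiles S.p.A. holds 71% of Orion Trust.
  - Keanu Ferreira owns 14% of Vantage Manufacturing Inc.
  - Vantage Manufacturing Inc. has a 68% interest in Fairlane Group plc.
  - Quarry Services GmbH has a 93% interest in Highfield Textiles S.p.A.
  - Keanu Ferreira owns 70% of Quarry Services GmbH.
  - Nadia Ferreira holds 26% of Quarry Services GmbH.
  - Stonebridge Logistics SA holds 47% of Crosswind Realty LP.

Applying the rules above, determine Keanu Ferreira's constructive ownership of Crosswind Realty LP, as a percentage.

23.252464%

By parent–child attribution (R2), Keanu Ferreira is treated as also owning Nadia Ferreira's interest in Quarry Services GmbH, giving 70% + 26% = 96%.
Chain via Vantage Manufacturing Inc. → Fairlane Group plc → Stonebridge Logistics SA (R1): 14% × 68% × 38% × 47% = 1.700272% of Crosswind Realty LP.
Chain via Quarry Services GmbH → Highfield Textiles S.p.A. → Orion Trust (R1): 96% × 93% × 71% × 34% = 21.552192% of Crosswind Realty LP.
Aggregating (R3): 1.700272% + 21.552192% = 23.252464%.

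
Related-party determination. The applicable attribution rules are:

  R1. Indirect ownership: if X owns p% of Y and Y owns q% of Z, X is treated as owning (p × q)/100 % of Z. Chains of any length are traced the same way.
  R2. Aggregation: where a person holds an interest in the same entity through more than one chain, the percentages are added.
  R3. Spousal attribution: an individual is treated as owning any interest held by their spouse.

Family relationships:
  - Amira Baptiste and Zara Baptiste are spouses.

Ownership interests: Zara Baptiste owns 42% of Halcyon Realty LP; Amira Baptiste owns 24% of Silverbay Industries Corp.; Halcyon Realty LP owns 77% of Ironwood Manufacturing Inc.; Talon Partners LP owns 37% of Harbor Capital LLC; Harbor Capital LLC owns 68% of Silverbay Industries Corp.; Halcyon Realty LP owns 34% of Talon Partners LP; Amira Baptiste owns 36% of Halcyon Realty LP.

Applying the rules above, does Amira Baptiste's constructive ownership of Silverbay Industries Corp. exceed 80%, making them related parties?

No

By spousal attribution (R3), Amira Baptiste is treated as also owning Zara Baptiste's interest in Halcyon Realty LP, giving 36% + 42% = 78%.
Chain via Halcyon Realty LP → Talon Partners LP → Harbor Capital LLC (R1): 78% × 34% × 37% × 68% = 6.672432% of Silverbay Industries Corp.
Direct interest in Silverbay Industries Corp: 24%.
Aggregating (R2): 6.672432% + 24% = 30.672432%.
30.672432% does not exceed the 80% threshold, so Amira is not a related party to Silverbay Industries Corp.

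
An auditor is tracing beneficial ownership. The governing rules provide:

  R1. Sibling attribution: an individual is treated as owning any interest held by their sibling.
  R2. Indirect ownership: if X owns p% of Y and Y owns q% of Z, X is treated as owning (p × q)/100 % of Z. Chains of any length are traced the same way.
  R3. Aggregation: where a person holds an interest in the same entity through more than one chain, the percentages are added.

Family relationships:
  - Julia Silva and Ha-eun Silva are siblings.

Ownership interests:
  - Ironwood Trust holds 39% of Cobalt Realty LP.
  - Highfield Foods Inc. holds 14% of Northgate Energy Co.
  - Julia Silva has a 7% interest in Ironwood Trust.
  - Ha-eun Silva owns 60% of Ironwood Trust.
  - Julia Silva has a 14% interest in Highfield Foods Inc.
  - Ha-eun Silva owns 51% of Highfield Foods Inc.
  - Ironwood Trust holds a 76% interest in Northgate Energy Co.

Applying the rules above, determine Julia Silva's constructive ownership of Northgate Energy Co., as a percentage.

60.02%

By sibling attribution (R1), Julia Silva is treated as also owning Ha-eun Silva's interest in Highfield Foods Inc, giving 14% + 51% = 65%.
By sibling attribution (R1), Julia Silva is treated as also owning Ha-eun Silva's interest in Ironwood Trust, giving 7% + 60% = 67%.
Chain via Highfield Foods Inc. (R2): 65% × 14% = 9.1% of Northgate Energy Co.
Chain via Ironwood Trust (R2): 67% × 76% = 50.92% of Northgate Energy Co.
Aggregating (R3): 9.1% + 50.92% = 60.02%.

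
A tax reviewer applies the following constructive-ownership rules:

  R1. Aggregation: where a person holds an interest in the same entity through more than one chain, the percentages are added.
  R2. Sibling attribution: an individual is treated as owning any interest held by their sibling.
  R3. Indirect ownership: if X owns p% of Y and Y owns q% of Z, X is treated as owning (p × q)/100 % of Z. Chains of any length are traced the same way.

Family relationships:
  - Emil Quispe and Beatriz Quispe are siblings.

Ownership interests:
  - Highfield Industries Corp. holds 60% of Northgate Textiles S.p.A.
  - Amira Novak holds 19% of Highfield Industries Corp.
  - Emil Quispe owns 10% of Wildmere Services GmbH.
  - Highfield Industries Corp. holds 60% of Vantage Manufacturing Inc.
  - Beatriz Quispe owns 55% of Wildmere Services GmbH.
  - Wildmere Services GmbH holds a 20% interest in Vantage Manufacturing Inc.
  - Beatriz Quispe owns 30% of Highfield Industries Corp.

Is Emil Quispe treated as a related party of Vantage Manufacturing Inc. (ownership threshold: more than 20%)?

By sibling attribution (R2), Emil Quispe is treated as also owning Beatriz Quispe's interest in Wildmere Services GmbH, giving 10% + 55% = 65%.
By sibling attribution (R2), Emil Quispe is treated as owning Beatriz Quispe's 30% interest in Highfield Industries Corp.
Chain via Wildmere Services GmbH (R3): 65% × 20% = 13% of Vantage Manufacturing Inc.
Chain via Highfield Industries Corp. (R3): 30% × 60% = 18% of Vantage Manufacturing Inc.
Aggregating (R1): 13% + 18% = 31%.
31% exceeds the 20% threshold, so Emil is a related party to Vantage Manufacturing Inc.

Yes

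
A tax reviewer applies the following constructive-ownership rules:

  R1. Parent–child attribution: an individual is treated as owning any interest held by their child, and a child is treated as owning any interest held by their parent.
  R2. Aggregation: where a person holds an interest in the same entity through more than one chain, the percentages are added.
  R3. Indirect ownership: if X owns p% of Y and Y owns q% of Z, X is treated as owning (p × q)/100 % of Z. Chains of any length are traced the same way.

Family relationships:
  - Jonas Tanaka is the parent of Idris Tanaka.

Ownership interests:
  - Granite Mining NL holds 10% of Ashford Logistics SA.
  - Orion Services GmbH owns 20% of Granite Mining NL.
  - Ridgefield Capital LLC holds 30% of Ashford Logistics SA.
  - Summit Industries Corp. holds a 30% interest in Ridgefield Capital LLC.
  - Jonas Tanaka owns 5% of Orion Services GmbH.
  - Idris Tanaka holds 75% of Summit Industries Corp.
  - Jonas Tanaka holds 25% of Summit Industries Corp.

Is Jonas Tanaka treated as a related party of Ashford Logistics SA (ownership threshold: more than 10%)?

No

By parent–child attribution (R1), Jonas Tanaka is treated as also owning Idris Tanaka's interest in Summit Industries Corp, giving 25% + 75% = 100%.
Chain via Orion Services GmbH → Granite Mining NL (R3): 5% × 20% × 10% = 0.1% of Ashford Logistics SA.
Chain via Summit Industries Corp. → Ridgefield Capital LLC (R3): 100% × 30% × 30% = 9% of Ashford Logistics SA.
Aggregating (R2): 0.1% + 9% = 9.1%.
9.1% does not exceed the 10% threshold, so Jonas is not a related party to Ashford Logistics SA.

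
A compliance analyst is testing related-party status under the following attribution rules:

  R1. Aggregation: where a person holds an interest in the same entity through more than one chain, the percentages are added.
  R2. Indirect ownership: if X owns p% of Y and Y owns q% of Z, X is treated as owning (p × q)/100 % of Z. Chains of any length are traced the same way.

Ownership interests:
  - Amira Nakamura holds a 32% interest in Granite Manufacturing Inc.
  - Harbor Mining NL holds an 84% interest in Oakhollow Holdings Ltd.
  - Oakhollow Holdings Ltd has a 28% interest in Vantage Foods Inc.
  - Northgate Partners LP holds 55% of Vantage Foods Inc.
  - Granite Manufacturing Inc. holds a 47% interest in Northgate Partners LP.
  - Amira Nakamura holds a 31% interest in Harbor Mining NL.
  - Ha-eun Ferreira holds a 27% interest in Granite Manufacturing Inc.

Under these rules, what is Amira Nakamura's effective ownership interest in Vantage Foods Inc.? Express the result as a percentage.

15.5632%

Chain via Granite Manufacturing Inc. → Northgate Partners LP (R2): 32% × 47% × 55% = 8.272% of Vantage Foods Inc.
Chain via Harbor Mining NL → Oakhollow Holdings Ltd (R2): 31% × 84% × 28% = 7.2912% of Vantage Foods Inc.
Aggregating (R1): 8.272% + 7.2912% = 15.5632%.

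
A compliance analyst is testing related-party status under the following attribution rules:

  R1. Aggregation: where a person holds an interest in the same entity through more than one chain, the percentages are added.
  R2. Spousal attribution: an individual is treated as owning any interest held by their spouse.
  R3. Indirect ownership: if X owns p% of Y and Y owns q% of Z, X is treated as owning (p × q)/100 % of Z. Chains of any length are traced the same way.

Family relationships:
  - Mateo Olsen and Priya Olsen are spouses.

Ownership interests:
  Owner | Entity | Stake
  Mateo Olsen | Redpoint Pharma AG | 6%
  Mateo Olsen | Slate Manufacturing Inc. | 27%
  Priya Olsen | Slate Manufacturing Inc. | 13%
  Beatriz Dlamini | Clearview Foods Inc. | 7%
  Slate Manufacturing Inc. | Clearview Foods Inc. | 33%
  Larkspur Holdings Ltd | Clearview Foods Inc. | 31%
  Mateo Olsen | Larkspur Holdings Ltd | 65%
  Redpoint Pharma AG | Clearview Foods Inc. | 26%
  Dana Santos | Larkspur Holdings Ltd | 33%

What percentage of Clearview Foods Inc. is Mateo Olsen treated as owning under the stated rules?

By spousal attribution (R2), Mateo Olsen is treated as also owning Priya Olsen's interest in Slate Manufacturing Inc, giving 27% + 13% = 40%.
Chain via Redpoint Pharma AG (R3): 6% × 26% = 1.56% of Clearview Foods Inc.
Chain via Slate Manufacturing Inc. (R3): 40% × 33% = 13.2% of Clearview Foods Inc.
Chain via Larkspur Holdings Ltd (R3): 65% × 31% = 20.15% of Clearview Foods Inc.
Aggregating (R1): 1.56% + 13.2% + 20.15% = 34.91%.

34.91%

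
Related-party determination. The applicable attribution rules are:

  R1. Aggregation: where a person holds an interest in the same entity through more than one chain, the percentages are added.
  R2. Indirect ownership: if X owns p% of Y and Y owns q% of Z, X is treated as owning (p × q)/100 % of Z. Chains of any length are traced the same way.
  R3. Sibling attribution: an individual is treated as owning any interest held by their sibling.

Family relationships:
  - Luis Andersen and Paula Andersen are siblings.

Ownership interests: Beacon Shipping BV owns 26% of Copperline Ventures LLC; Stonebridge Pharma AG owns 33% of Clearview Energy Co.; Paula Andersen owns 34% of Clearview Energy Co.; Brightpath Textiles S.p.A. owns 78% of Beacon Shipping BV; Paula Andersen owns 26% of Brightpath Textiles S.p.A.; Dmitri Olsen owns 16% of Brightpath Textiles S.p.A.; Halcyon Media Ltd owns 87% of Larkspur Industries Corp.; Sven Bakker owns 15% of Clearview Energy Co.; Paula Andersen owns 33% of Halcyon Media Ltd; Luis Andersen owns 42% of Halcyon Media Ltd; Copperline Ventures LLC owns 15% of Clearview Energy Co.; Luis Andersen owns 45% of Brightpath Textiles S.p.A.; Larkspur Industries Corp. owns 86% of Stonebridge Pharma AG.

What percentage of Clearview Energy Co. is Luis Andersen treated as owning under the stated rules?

By sibling attribution (R3), Luis Andersen is treated as also owning Paula Andersen's interest in Halcyon Media Ltd, giving 42% + 33% = 75%.
By sibling attribution (R3), Luis Andersen is treated as also owning Paula Andersen's interest in Brightpath Textiles S.p.A, giving 45% + 26% = 71%.
By sibling attribution (R3), Luis Andersen is treated as owning Paula Andersen's 34% interest in Clearview Energy Co.
Chain via Halcyon Media Ltd → Larkspur Industries Corp. → Stonebridge Pharma AG (R2): 75% × 87% × 86% × 33% = 18.51795% of Clearview Energy Co.
Chain via Brightpath Textiles S.p.A. → Beacon Shipping BV → Copperline Ventures LLC (R2): 71% × 78% × 26% × 15% = 2.15982% of Clearview Energy Co.
Direct interest in Clearview Energy Co: 34%.
Aggregating (R1): 18.51795% + 2.15982% + 34% = 54.67777%.

54.67777%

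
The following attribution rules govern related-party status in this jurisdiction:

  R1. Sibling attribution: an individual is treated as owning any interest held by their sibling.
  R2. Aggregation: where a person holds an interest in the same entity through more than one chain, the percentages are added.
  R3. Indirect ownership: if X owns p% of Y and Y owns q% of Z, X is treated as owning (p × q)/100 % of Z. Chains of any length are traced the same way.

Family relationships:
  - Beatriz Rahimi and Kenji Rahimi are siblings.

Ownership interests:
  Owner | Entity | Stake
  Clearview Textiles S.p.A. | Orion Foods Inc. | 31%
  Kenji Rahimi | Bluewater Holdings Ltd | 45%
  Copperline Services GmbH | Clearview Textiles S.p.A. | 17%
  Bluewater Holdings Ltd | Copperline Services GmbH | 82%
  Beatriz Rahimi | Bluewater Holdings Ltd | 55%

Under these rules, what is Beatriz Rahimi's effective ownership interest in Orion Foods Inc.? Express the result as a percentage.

By sibling attribution (R1), Beatriz Rahimi is treated as also owning Kenji Rahimi's interest in Bluewater Holdings Ltd, giving 55% + 45% = 100%.
Chain via Bluewater Holdings Ltd → Copperline Services GmbH → Clearview Textiles S.p.A. (R3): 100% × 82% × 17% × 31% = 4.3214% of Orion Foods Inc.

4.3214%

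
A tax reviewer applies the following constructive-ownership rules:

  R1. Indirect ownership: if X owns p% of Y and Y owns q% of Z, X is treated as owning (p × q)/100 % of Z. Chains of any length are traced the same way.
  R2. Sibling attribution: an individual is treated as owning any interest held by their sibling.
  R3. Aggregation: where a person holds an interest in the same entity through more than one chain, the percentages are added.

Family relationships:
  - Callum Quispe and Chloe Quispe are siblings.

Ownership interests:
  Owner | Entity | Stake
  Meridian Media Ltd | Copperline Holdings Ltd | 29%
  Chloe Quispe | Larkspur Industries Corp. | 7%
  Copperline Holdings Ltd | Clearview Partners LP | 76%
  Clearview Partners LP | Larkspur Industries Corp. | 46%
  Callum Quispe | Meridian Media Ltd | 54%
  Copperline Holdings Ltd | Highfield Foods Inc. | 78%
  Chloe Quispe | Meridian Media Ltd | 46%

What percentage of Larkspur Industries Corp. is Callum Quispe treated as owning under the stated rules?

17.1384%

By sibling attribution (R2), Callum Quispe is treated as also owning Chloe Quispe's interest in Meridian Media Ltd, giving 54% + 46% = 100%.
By sibling attribution (R2), Callum Quispe is treated as owning Chloe Quispe's 7% interest in Larkspur Industries Corp.
Chain via Meridian Media Ltd → Copperline Holdings Ltd → Clearview Partners LP (R1): 100% × 29% × 76% × 46% = 10.1384% of Larkspur Industries Corp.
Direct interest in Larkspur Industries Corp: 7%.
Aggregating (R3): 10.1384% + 7% = 17.1384%.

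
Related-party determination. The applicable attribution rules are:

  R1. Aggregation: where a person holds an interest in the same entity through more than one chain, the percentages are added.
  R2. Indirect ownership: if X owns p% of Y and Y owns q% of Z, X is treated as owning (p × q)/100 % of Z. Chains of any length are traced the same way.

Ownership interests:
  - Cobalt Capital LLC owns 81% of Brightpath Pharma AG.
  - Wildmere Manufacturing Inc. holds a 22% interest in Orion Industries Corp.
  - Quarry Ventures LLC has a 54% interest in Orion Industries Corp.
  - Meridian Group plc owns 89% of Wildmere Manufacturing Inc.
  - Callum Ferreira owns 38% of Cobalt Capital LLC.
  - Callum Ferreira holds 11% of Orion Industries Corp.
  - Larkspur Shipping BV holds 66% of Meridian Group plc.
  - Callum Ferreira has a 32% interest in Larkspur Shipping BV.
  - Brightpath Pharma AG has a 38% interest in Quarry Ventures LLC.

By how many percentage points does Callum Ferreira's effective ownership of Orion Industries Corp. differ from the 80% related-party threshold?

Chain via Larkspur Shipping BV → Meridian Group plc → Wildmere Manufacturing Inc. (R2): 32% × 66% × 89% × 22% = 4.135296% of Orion Industries Corp.
Chain via Cobalt Capital LLC → Brightpath Pharma AG → Quarry Ventures LLC (R2): 38% × 81% × 38% × 54% = 6.316056% of Orion Industries Corp.
Direct interest in Orion Industries Corp: 11%.
Aggregating (R1): 4.135296% + 6.316056% + 11% = 21.451352%.
21.451352% falls short of the 80% threshold by 58.548648 percentage points.

58.548648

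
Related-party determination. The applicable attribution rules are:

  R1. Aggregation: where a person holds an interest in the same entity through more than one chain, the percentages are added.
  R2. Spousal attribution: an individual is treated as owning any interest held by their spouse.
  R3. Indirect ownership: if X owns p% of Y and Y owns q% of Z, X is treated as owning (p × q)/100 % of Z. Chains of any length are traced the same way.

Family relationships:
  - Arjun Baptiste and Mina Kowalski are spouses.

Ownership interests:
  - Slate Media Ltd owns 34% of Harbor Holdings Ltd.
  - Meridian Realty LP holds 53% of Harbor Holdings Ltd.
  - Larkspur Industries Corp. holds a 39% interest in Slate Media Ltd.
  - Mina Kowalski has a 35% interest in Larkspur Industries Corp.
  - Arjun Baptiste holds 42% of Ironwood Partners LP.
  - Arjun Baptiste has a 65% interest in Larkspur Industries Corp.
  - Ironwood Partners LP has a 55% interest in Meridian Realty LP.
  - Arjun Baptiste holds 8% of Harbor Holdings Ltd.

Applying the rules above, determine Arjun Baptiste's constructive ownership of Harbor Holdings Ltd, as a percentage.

By spousal attribution (R2), Arjun Baptiste is treated as also owning Mina Kowalski's interest in Larkspur Industries Corp, giving 65% + 35% = 100%.
Chain via Larkspur Industries Corp. → Slate Media Ltd (R3): 100% × 39% × 34% = 13.26% of Harbor Holdings Ltd.
Chain via Ironwood Partners LP → Meridian Realty LP (R3): 42% × 55% × 53% = 12.243% of Harbor Holdings Ltd.
Direct interest in Harbor Holdings Ltd: 8%.
Aggregating (R1): 13.26% + 12.243% + 8% = 33.503%.

33.503%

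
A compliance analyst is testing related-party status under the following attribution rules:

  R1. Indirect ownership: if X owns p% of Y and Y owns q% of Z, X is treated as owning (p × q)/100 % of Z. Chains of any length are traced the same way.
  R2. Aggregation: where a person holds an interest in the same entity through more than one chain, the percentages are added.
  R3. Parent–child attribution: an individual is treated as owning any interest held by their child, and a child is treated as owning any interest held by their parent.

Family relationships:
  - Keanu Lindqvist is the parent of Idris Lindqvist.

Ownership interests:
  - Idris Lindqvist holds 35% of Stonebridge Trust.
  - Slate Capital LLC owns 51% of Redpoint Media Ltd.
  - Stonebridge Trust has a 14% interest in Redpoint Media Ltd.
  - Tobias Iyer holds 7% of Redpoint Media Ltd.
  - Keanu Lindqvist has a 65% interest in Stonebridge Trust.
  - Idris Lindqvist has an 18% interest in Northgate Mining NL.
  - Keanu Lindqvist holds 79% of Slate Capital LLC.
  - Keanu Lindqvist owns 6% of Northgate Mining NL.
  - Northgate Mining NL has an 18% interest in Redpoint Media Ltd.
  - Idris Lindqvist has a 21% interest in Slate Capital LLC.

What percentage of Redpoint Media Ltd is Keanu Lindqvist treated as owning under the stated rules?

69.32%

By parent–child attribution (R3), Keanu Lindqvist is treated as also owning Idris Lindqvist's interest in Slate Capital LLC, giving 79% + 21% = 100%.
By parent–child attribution (R3), Keanu Lindqvist is treated as also owning Idris Lindqvist's interest in Stonebridge Trust, giving 65% + 35% = 100%.
By parent–child attribution (R3), Keanu Lindqvist is treated as also owning Idris Lindqvist's interest in Northgate Mining NL, giving 6% + 18% = 24%.
Chain via Slate Capital LLC (R1): 100% × 51% = 51% of Redpoint Media Ltd.
Chain via Stonebridge Trust (R1): 100% × 14% = 14% of Redpoint Media Ltd.
Chain via Northgate Mining NL (R1): 24% × 18% = 4.32% of Redpoint Media Ltd.
Aggregating (R2): 51% + 14% + 4.32% = 69.32%.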